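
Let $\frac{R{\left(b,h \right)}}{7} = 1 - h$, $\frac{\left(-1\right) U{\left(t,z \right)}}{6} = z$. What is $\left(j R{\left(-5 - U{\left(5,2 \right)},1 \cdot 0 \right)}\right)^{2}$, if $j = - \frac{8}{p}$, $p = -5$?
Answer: $\frac{3136}{25} \approx 125.44$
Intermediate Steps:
$j = \frac{8}{5}$ ($j = - \frac{8}{-5} = \left(-8\right) \left(- \frac{1}{5}\right) = \frac{8}{5} \approx 1.6$)
$U{\left(t,z \right)} = - 6 z$
$R{\left(b,h \right)} = 7 - 7 h$ ($R{\left(b,h \right)} = 7 \left(1 - h\right) = 7 - 7 h$)
$\left(j R{\left(-5 - U{\left(5,2 \right)},1 \cdot 0 \right)}\right)^{2} = \left(\frac{8 \left(7 - 7 \cdot 1 \cdot 0\right)}{5}\right)^{2} = \left(\frac{8 \left(7 - 0\right)}{5}\right)^{2} = \left(\frac{8 \left(7 + 0\right)}{5}\right)^{2} = \left(\frac{8}{5} \cdot 7\right)^{2} = \left(\frac{56}{5}\right)^{2} = \frac{3136}{25}$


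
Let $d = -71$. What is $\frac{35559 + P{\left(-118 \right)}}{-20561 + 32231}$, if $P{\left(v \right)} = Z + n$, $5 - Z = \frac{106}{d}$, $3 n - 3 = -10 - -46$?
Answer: $\frac{2526073}{828570} \approx 3.0487$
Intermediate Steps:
$n = 13$ ($n = 1 + \frac{-10 - -46}{3} = 1 + \frac{-10 + 46}{3} = 1 + \frac{1}{3} \cdot 36 = 1 + 12 = 13$)
$Z = \frac{461}{71}$ ($Z = 5 - \frac{106}{-71} = 5 - 106 \left(- \frac{1}{71}\right) = 5 - - \frac{106}{71} = 5 + \frac{106}{71} = \frac{461}{71} \approx 6.493$)
$P{\left(v \right)} = \frac{1384}{71}$ ($P{\left(v \right)} = \frac{461}{71} + 13 = \frac{1384}{71}$)
$\frac{35559 + P{\left(-118 \right)}}{-20561 + 32231} = \frac{35559 + \frac{1384}{71}}{-20561 + 32231} = \frac{2526073}{71 \cdot 11670} = \frac{2526073}{71} \cdot \frac{1}{11670} = \frac{2526073}{828570}$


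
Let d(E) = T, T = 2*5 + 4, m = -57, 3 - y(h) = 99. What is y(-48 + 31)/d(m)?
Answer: -48/7 ≈ -6.8571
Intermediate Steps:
y(h) = -96 (y(h) = 3 - 1*99 = 3 - 99 = -96)
T = 14 (T = 10 + 4 = 14)
d(E) = 14
y(-48 + 31)/d(m) = -96/14 = -96*1/14 = -48/7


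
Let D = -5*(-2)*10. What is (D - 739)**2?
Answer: 408321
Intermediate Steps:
D = 100 (D = 10*10 = 100)
(D - 739)**2 = (100 - 739)**2 = (-639)**2 = 408321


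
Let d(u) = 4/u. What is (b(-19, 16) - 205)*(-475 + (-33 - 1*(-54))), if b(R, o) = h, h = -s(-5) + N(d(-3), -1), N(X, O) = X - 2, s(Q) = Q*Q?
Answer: 317800/3 ≈ 1.0593e+5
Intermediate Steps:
s(Q) = Q**2
N(X, O) = -2 + X
h = -85/3 (h = -1*(-5)**2 + (-2 + 4/(-3)) = -1*25 + (-2 + 4*(-1/3)) = -25 + (-2 - 4/3) = -25 - 10/3 = -85/3 ≈ -28.333)
b(R, o) = -85/3
(b(-19, 16) - 205)*(-475 + (-33 - 1*(-54))) = (-85/3 - 205)*(-475 + (-33 - 1*(-54))) = -700*(-475 + (-33 + 54))/3 = -700*(-475 + 21)/3 = -700/3*(-454) = 317800/3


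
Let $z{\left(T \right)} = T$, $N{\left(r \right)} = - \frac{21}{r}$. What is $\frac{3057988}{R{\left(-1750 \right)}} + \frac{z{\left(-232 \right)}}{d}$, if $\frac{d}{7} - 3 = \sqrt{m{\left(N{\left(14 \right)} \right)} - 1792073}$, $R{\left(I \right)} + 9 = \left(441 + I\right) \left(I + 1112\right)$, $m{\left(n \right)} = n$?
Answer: $\frac{76721215226836}{20952792974477} + \frac{232 i \sqrt{7168298}}{25089169} \approx 3.6616 + 0.024758 i$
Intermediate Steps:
$R{\left(I \right)} = -9 + \left(441 + I\right) \left(1112 + I\right)$ ($R{\left(I \right)} = -9 + \left(441 + I\right) \left(I + 1112\right) = -9 + \left(441 + I\right) \left(1112 + I\right)$)
$d = 21 + \frac{7 i \sqrt{7168298}}{2}$ ($d = 21 + 7 \sqrt{- \frac{21}{14} - 1792073} = 21 + 7 \sqrt{\left(-21\right) \frac{1}{14} - 1792073} = 21 + 7 \sqrt{- \frac{3}{2} - 1792073} = 21 + 7 \sqrt{- \frac{3584149}{2}} = 21 + 7 \frac{i \sqrt{7168298}}{2} = 21 + \frac{7 i \sqrt{7168298}}{2} \approx 21.0 + 9370.8 i$)
$\frac{3057988}{R{\left(-1750 \right)}} + \frac{z{\left(-232 \right)}}{d} = \frac{3057988}{490383 + \left(-1750\right)^{2} + 1553 \left(-1750\right)} - \frac{232}{21 + \frac{7 i \sqrt{7168298}}{2}} = \frac{3057988}{490383 + 3062500 - 2717750} - \frac{232}{21 + \frac{7 i \sqrt{7168298}}{2}} = \frac{3057988}{835133} - \frac{232}{21 + \frac{7 i \sqrt{7168298}}{2}}$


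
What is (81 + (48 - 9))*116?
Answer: 13920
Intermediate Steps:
(81 + (48 - 9))*116 = (81 + 39)*116 = 120*116 = 13920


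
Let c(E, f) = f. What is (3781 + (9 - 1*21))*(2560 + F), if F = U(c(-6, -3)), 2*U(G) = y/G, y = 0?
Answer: 9648640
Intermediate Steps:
U(G) = 0 (U(G) = (0/G)/2 = (½)*0 = 0)
F = 0
(3781 + (9 - 1*21))*(2560 + F) = (3781 + (9 - 1*21))*(2560 + 0) = (3781 + (9 - 21))*2560 = (3781 - 12)*2560 = 3769*2560 = 9648640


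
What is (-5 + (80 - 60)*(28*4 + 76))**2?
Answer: 14100025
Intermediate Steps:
(-5 + (80 - 60)*(28*4 + 76))**2 = (-5 + 20*(112 + 76))**2 = (-5 + 20*188)**2 = (-5 + 3760)**2 = 3755**2 = 14100025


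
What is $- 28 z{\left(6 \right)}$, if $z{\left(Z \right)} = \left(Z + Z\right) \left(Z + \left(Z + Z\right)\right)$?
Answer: $-6048$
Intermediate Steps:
$z{\left(Z \right)} = 6 Z^{2}$ ($z{\left(Z \right)} = 2 Z \left(Z + 2 Z\right) = 2 Z 3 Z = 6 Z^{2}$)
$- 28 z{\left(6 \right)} = - 28 \cdot 6 \cdot 6^{2} = - 28 \cdot 6 \cdot 36 = \left(-28\right) 216 = -6048$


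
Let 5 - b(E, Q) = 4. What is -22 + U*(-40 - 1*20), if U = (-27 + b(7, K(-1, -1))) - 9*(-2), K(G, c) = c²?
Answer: 458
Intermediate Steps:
b(E, Q) = 1 (b(E, Q) = 5 - 1*4 = 5 - 4 = 1)
U = -8 (U = (-27 + 1) - 9*(-2) = -26 + 18 = -8)
-22 + U*(-40 - 1*20) = -22 - 8*(-40 - 1*20) = -22 - 8*(-40 - 20) = -22 - 8*(-60) = -22 + 480 = 458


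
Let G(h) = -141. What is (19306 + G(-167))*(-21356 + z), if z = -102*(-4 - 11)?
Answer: -379965290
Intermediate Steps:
z = 1530 (z = -102*(-15) = 1530)
(19306 + G(-167))*(-21356 + z) = (19306 - 141)*(-21356 + 1530) = 19165*(-19826) = -379965290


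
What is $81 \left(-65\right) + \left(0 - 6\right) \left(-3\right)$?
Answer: $-5247$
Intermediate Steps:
$81 \left(-65\right) + \left(0 - 6\right) \left(-3\right) = -5265 - -18 = -5265 + 18 = -5247$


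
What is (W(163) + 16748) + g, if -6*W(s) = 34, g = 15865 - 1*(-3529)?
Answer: 108409/3 ≈ 36136.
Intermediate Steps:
g = 19394 (g = 15865 + 3529 = 19394)
W(s) = -17/3 (W(s) = -⅙*34 = -17/3)
(W(163) + 16748) + g = (-17/3 + 16748) + 19394 = 50227/3 + 19394 = 108409/3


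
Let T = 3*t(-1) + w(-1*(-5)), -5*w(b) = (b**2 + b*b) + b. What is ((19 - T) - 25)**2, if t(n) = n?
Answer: 64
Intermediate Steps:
w(b) = -2*b**2/5 - b/5 (w(b) = -((b**2 + b*b) + b)/5 = -((b**2 + b**2) + b)/5 = -(2*b**2 + b)/5 = -(b + 2*b**2)/5 = -2*b**2/5 - b/5)
T = -14 (T = 3*(-1) - (-1*(-5))*(1 + 2*(-1*(-5)))/5 = -3 - 1/5*5*(1 + 2*5) = -3 - 1/5*5*(1 + 10) = -3 - 1/5*5*11 = -3 - 11 = -14)
((19 - T) - 25)**2 = ((19 - 1*(-14)) - 25)**2 = ((19 + 14) - 25)**2 = (33 - 25)**2 = 8**2 = 64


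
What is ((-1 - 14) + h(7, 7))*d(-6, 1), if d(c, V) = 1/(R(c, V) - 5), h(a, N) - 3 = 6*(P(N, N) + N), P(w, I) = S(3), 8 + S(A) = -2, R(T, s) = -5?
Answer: 3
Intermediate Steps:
S(A) = -10 (S(A) = -8 - 2 = -10)
P(w, I) = -10
h(a, N) = -57 + 6*N (h(a, N) = 3 + 6*(-10 + N) = 3 + (-60 + 6*N) = -57 + 6*N)
d(c, V) = -⅒ (d(c, V) = 1/(-5 - 5) = 1/(-10) = -⅒)
((-1 - 14) + h(7, 7))*d(-6, 1) = ((-1 - 14) + (-57 + 6*7))*(-⅒) = (-15 + (-57 + 42))*(-⅒) = (-15 - 15)*(-⅒) = -30*(-⅒) = 3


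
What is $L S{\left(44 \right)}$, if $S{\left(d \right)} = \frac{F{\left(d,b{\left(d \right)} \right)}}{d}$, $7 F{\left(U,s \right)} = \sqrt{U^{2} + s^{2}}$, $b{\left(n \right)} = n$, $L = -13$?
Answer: $- \frac{13 \sqrt{2}}{7} \approx -2.6264$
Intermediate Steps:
$F{\left(U,s \right)} = \frac{\sqrt{U^{2} + s^{2}}}{7}$
$S{\left(d \right)} = \frac{\sqrt{2} \sqrt{d^{2}}}{7 d}$ ($S{\left(d \right)} = \frac{\frac{1}{7} \sqrt{d^{2} + d^{2}}}{d} = \frac{\frac{1}{7} \sqrt{2 d^{2}}}{d} = \frac{\frac{1}{7} \sqrt{2} \sqrt{d^{2}}}{d} = \frac{\sqrt{2} \sqrt{d^{2}}}{7 d}$)
$L S{\left(44 \right)} = - 13 \frac{\sqrt{2} \sqrt{44^{2}}}{7 \cdot 44} = - 13 \cdot \frac{1}{7} \sqrt{2} \cdot \frac{1}{44} \sqrt{1936} = - 13 \cdot \frac{1}{7} \sqrt{2} \cdot \frac{1}{44} \cdot 44 = - 13 \frac{\sqrt{2}}{7} = - \frac{13 \sqrt{2}}{7}$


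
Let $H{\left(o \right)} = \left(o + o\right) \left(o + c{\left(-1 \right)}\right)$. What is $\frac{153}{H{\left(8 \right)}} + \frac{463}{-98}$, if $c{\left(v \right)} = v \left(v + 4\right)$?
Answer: $- \frac{11023}{3920} \approx -2.812$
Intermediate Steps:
$c{\left(v \right)} = v \left(4 + v\right)$
$H{\left(o \right)} = 2 o \left(-3 + o\right)$ ($H{\left(o \right)} = \left(o + o\right) \left(o - \left(4 - 1\right)\right) = 2 o \left(o - 3\right) = 2 o \left(-3 + o\right)$)
$\frac{153}{H{\left(8 \right)}} + \frac{463}{-98} = \frac{153}{2 \cdot 8 \left(-3 + 8\right)} + \frac{463}{-98} = \frac{153}{2 \cdot 8 \cdot 5} + 463 \left(- \frac{1}{98}\right) = \frac{153}{80} - \frac{463}{98} = - \frac{11023}{3920}$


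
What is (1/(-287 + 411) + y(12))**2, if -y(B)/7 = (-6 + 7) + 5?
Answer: 27112849/15376 ≈ 1763.3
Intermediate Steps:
y(B) = -42 (y(B) = -7*((-6 + 7) + 5) = -7*(1 + 5) = -7*6 = -42)
(1/(-287 + 411) + y(12))**2 = (1/(-287 + 411) - 42)**2 = (1/124 - 42)**2 = (-5207/124)**2 = 27112849/15376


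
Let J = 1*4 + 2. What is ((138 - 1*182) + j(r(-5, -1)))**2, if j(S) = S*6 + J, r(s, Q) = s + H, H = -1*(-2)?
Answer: 3136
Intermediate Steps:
J = 6 (J = 4 + 2 = 6)
H = 2
r(s, Q) = 2 + s (r(s, Q) = s + 2 = 2 + s)
j(S) = 6 + 6*S (j(S) = S*6 + 6 = 6*S + 6 = 6 + 6*S)
((138 - 1*182) + j(r(-5, -1)))**2 = ((138 - 1*182) + (6 + 6*(2 - 5)))**2 = ((138 - 182) + (6 + 6*(-3)))**2 = (-44 + (6 - 18))**2 = (-44 - 12)**2 = (-56)**2 = 3136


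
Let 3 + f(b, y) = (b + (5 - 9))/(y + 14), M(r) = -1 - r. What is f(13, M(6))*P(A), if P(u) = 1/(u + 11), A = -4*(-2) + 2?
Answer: -4/49 ≈ -0.081633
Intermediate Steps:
A = 10 (A = 8 + 2 = 10)
f(b, y) = -3 + (-4 + b)/(14 + y) (f(b, y) = -3 + (b + (5 - 9))/(y + 14) = -3 + (b - 4)/(14 + y) = -3 + (-4 + b)/(14 + y))
P(u) = 1/(11 + u)
f(13, M(6))*P(A) = ((-46 + 13 - 3*(-1 - 1*6))/(14 + (-1 - 1*6)))/(11 + 10) = ((-46 + 13 - 3*(-1 - 6))/(14 + (-1 - 6)))/21 = ((-46 + 13 - 3*(-7))/(14 - 7))*(1/21) = ((-46 + 13 + 21)/7)*(1/21) = ((1/7)*(-12))*(1/21) = -12/7*1/21 = -4/49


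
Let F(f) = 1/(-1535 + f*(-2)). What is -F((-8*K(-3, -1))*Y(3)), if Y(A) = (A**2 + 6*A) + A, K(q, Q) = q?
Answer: 1/2975 ≈ 0.00033613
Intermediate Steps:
Y(A) = A**2 + 7*A
F(f) = 1/(-1535 - 2*f)
-F((-8*K(-3, -1))*Y(3)) = -(-1)/(1535 + 2*((-8*(-3))*(3*(7 + 3)))) = -(-1)/(1535 + 2*(24*(3*10))) = -(-1)/(1535 + 2*(24*30)) = -(-1)/(1535 + 2*720) = -(-1)/(1535 + 1440) = -(-1)/2975 = -1*(-1/2975) = 1/2975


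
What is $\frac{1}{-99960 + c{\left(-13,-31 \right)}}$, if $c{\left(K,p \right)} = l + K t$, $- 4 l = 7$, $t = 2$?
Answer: $- \frac{4}{399951} \approx -1.0001 \cdot 10^{-5}$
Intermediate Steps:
$l = - \frac{7}{4}$ ($l = \left(- \frac{1}{4}\right) 7 = - \frac{7}{4} \approx -1.75$)
$c{\left(K,p \right)} = - \frac{7}{4} + 2 K$ ($c{\left(K,p \right)} = - \frac{7}{4} + K 2 = - \frac{7}{4} + 2 K$)
$\frac{1}{-99960 + c{\left(-13,-31 \right)}} = \frac{1}{-99960 + \left(- \frac{7}{4} + 2 \left(-13\right)\right)} = \frac{1}{-99960 - \frac{111}{4}} = \frac{1}{- \frac{399951}{4}} = - \frac{4}{399951}$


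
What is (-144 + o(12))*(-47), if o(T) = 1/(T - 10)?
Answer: 13489/2 ≈ 6744.5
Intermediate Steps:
o(T) = 1/(-10 + T)
(-144 + o(12))*(-47) = (-144 + 1/(-10 + 12))*(-47) = (-144 + 1/2)*(-47) = (-144 + ½)*(-47) = -287/2*(-47) = 13489/2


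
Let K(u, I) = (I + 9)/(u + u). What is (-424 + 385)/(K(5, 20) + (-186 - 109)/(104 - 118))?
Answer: -1365/839 ≈ -1.6269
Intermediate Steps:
K(u, I) = (9 + I)/(2*u) (K(u, I) = (9 + I)/((2*u)) = (9 + I)*(1/(2*u)) = (9 + I)/(2*u))
(-424 + 385)/(K(5, 20) + (-186 - 109)/(104 - 118)) = (-424 + 385)/((½)*(9 + 20)/5 + (-186 - 109)/(104 - 118)) = -39/((½)*(⅕)*29 - 295/(-14)) = -39/(29/10 - 295*(-1/14)) = -39/(29/10 + 295/14) = -39/839/35 = -39*35/839 = -1365/839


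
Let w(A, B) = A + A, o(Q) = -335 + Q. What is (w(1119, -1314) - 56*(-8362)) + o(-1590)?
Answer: 468585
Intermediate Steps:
w(A, B) = 2*A
(w(1119, -1314) - 56*(-8362)) + o(-1590) = (2*1119 - 56*(-8362)) + (-335 - 1590) = (2238 + 468272) - 1925 = 470510 - 1925 = 468585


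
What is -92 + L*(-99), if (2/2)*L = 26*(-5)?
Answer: 12778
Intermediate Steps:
L = -130 (L = 26*(-5) = -130)
-92 + L*(-99) = -92 - 130*(-99) = -92 + 12870 = 12778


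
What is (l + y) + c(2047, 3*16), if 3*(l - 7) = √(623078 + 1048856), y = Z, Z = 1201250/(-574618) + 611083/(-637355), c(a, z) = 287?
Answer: 53278260349808/183117827695 + √1671934/3 ≈ 721.96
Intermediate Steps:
Z = -558380992522/183117827695 (Z = 1201250*(-1/574618) + 611083*(-1/637355) = -600625/287309 - 611083/637355 = -558380992522/183117827695 ≈ -3.0493)
y = -558380992522/183117827695 ≈ -3.0493
l = 7 + √1671934/3 (l = 7 + √(623078 + 1048856)/3 = 7 + √1671934/3 ≈ 438.01)
(l + y) + c(2047, 3*16) = ((7 + √1671934/3) - 558380992522/183117827695) + 287 = (723443801343/183117827695 + √1671934/3) + 287 = 53278260349808/183117827695 + √1671934/3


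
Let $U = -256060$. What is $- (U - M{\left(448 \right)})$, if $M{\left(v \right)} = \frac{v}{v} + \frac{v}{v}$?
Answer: $256062$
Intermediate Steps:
$M{\left(v \right)} = 2$ ($M{\left(v \right)} = 1 + 1 = 2$)
$- (U - M{\left(448 \right)}) = - (-256060 - 2) = \left(-1\right) \left(-256062\right) = 256062$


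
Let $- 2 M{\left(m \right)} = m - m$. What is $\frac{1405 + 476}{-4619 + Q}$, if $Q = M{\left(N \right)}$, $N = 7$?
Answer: $- \frac{1881}{4619} \approx -0.40723$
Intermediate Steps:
$M{\left(m \right)} = 0$ ($M{\left(m \right)} = - \frac{m - m}{2} = \left(- \frac{1}{2}\right) 0 = 0$)
$Q = 0$
$\frac{1405 + 476}{-4619 + Q} = \frac{1405 + 476}{-4619 + 0} = \frac{1881}{-4619} = 1881 \left(- \frac{1}{4619}\right) = - \frac{1881}{4619}$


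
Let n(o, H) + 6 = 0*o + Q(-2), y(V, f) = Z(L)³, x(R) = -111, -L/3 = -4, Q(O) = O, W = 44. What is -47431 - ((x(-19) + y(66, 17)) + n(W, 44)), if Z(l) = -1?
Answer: -47311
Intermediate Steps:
L = 12 (L = -3*(-4) = 12)
y(V, f) = -1 (y(V, f) = (-1)³ = -1)
n(o, H) = -8 (n(o, H) = -6 + (0*o - 2) = -6 + (0 - 2) = -6 - 2 = -8)
-47431 - ((x(-19) + y(66, 17)) + n(W, 44)) = -47431 - ((-111 - 1) - 8) = -47431 - (-112 - 8) = -47431 - 1*(-120) = -47431 + 120 = -47311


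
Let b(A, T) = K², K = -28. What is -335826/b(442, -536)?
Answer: -167913/392 ≈ -428.35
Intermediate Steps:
b(A, T) = 784 (b(A, T) = (-28)² = 784)
-335826/b(442, -536) = -335826/784 = -335826*1/784 = -167913/392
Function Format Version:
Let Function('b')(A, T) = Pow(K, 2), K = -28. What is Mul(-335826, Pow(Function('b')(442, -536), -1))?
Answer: Rational(-167913, 392) ≈ -428.35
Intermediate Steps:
Function('b')(A, T) = 784 (Function('b')(A, T) = Pow(-28, 2) = 784)
Mul(-335826, Pow(Function('b')(442, -536), -1)) = Mul(-335826, Pow(784, -1)) = Mul(-335826, Rational(1, 784)) = Rational(-167913, 392)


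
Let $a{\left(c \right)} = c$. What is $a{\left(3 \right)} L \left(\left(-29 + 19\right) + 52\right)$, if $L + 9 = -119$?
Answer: $-16128$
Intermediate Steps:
$L = -128$ ($L = -9 - 119 = -128$)
$a{\left(3 \right)} L \left(\left(-29 + 19\right) + 52\right) = 3 \left(-128\right) \left(\left(-29 + 19\right) + 52\right) = - 384 \left(-10 + 52\right) = \left(-384\right) 42 = -16128$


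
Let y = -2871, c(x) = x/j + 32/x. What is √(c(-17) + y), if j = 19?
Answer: I*√299818290/323 ≈ 53.608*I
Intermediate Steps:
c(x) = 32/x + x/19 (c(x) = x/19 + 32/x = 32/x + x/19)
√(c(-17) + y) = √((32/(-17) + (1/19)*(-17)) - 2871) = √((32*(-1/17) - 17/19) - 2871) = √((-32/17 - 17/19) - 2871) = √(-897/323 - 2871) = √(-928230/323) = I*√299818290/323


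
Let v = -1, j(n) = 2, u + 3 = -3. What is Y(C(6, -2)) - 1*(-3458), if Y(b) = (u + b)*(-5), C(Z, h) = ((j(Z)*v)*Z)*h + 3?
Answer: 3353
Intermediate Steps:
u = -6 (u = -3 - 3 = -6)
C(Z, h) = 3 - 2*Z*h (C(Z, h) = ((2*(-1))*Z)*h + 3 = (-2*Z)*h + 3 = -2*Z*h + 3 = 3 - 2*Z*h)
Y(b) = 30 - 5*b (Y(b) = (-6 + b)*(-5) = 30 - 5*b)
Y(C(6, -2)) - 1*(-3458) = (30 - 5*(3 - 2*6*(-2))) - 1*(-3458) = (30 - 5*(3 + 24)) + 3458 = (30 - 5*27) + 3458 = (30 - 135) + 3458 = -105 + 3458 = 3353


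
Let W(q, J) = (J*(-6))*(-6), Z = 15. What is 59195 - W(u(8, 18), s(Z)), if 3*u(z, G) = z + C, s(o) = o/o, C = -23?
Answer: 59159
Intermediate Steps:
s(o) = 1
u(z, G) = -23/3 + z/3 (u(z, G) = (z - 23)/3 = (-23 + z)/3 = -23/3 + z/3)
W(q, J) = 36*J (W(q, J) = -6*J*(-6) = 36*J)
59195 - W(u(8, 18), s(Z)) = 59195 - 36 = 59159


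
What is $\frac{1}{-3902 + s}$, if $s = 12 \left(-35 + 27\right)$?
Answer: $- \frac{1}{3998} \approx -0.00025012$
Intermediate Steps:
$s = -96$ ($s = 12 \left(-8\right) = -96$)
$\frac{1}{-3902 + s} = \frac{1}{-3902 - 96} = \frac{1}{-3998} = - \frac{1}{3998}$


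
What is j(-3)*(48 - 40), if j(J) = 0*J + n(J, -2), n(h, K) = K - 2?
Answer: -32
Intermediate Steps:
n(h, K) = -2 + K
j(J) = -4 (j(J) = 0*J + (-2 - 2) = 0 - 4 = -4)
j(-3)*(48 - 40) = -4*(48 - 40) = -4*8 = -32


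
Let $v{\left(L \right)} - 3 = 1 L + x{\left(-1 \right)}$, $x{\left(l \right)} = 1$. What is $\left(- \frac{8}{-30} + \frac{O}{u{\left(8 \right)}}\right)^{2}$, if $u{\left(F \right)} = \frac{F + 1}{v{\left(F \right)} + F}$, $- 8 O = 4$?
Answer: $\frac{1444}{2025} \approx 0.71309$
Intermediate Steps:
$O = - \frac{1}{2}$ ($O = \left(- \frac{1}{8}\right) 4 = - \frac{1}{2} \approx -0.5$)
$v{\left(L \right)} = 4 + L$ ($v{\left(L \right)} = 3 + \left(1 L + 1\right) = 3 + \left(L + 1\right) = 3 + \left(1 + L\right) = 4 + L$)
$u{\left(F \right)} = \frac{1 + F}{4 + 2 F}$ ($u{\left(F \right)} = \frac{F + 1}{\left(4 + F\right) + F} = \frac{1 + F}{4 + 2 F}$)
$\left(- \frac{8}{-30} + \frac{O}{u{\left(8 \right)}}\right)^{2} = \left(- \frac{8}{-30} - \frac{1}{2 \frac{1 + 8}{2 \left(2 + 8\right)}}\right)^{2} = \left(\left(-8\right) \left(- \frac{1}{30}\right) - \frac{1}{2 \cdot \frac{1}{2} \cdot \frac{1}{10} \cdot 9}\right)^{2} = \left(\frac{4}{15} - \frac{1}{2 \cdot \frac{1}{2} \cdot \frac{1}{10} \cdot 9}\right)^{2} = \left(\frac{4}{15} - \frac{1}{2 \cdot \frac{9}{20}}\right)^{2} = \left(\frac{4}{15} - \frac{10}{9}\right)^{2} = \left(- \frac{38}{45}\right)^{2} = \frac{1444}{2025}$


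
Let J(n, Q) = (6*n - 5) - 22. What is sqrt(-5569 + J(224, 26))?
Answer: 2*I*sqrt(1063) ≈ 65.207*I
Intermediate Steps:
J(n, Q) = -27 + 6*n (J(n, Q) = (-5 + 6*n) - 22 = -27 + 6*n)
sqrt(-5569 + J(224, 26)) = sqrt(-5569 + (-27 + 6*224)) = sqrt(-5569 + (-27 + 1344)) = sqrt(-5569 + 1317) = sqrt(-4252) = 2*I*sqrt(1063)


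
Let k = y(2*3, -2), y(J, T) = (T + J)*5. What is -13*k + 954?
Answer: 694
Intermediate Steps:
y(J, T) = 5*J + 5*T (y(J, T) = (J + T)*5 = 5*J + 5*T)
k = 20 (k = 5*(2*3) + 5*(-2) = 5*6 - 10 = 30 - 10 = 20)
-13*k + 954 = -13*20 + 954 = -260 + 954 = 694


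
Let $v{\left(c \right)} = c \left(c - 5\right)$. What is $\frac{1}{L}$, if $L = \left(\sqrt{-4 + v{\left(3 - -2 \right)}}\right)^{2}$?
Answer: $- \frac{1}{4} \approx -0.25$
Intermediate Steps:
$v{\left(c \right)} = c \left(-5 + c\right)$
$L = -4$ ($L = \left(\sqrt{-4 + \left(3 - -2\right) \left(-5 + \left(3 - -2\right)\right)}\right)^{2} = \left(\sqrt{-4 + \left(3 + 2\right) \left(-5 + \left(3 + 2\right)\right)}\right)^{2} = \left(\sqrt{-4 + 5 \left(-5 + 5\right)}\right)^{2} = \left(\sqrt{-4 + 5 \cdot 0}\right)^{2} = \left(\sqrt{-4 + 0}\right)^{2} = \left(\sqrt{-4}\right)^{2} = \left(2 i\right)^{2} = -4$)
$\frac{1}{L} = \frac{1}{-4} = - \frac{1}{4}$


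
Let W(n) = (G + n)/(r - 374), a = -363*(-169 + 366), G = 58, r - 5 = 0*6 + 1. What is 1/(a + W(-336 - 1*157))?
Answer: -368/26315613 ≈ -1.3984e-5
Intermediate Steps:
r = 6 (r = 5 + (0*6 + 1) = 5 + (0 + 1) = 5 + 1 = 6)
a = -71511 (a = -363*197 = -71511)
W(n) = -29/184 - n/368 (W(n) = (58 + n)/(6 - 374) = (58 + n)/(-368) = (58 + n)*(-1/368) = -29/184 - n/368)
1/(a + W(-336 - 1*157)) = 1/(-71511 + (-29/184 - (-336 - 1*157)/368)) = 1/(-71511 + (-29/184 - (-336 - 157)/368)) = 1/(-71511 + (-29/184 - 1/368*(-493))) = 1/(-71511 + (-29/184 + 493/368)) = 1/(-71511 + 435/368) = 1/(-26315613/368) = -368/26315613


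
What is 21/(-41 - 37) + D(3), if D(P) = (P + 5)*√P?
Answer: -7/26 + 8*√3 ≈ 13.587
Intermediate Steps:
D(P) = √P*(5 + P) (D(P) = (5 + P)*√P = √P*(5 + P))
21/(-41 - 37) + D(3) = 21/(-41 - 37) + √3*(5 + 3) = 21/(-78) + √3*8 = 21*(-1/78) + 8*√3 = -7/26 + 8*√3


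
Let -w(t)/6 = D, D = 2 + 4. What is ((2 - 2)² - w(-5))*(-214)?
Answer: -7704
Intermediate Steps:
D = 6
w(t) = -36 (w(t) = -6*6 = -36)
((2 - 2)² - w(-5))*(-214) = ((2 - 2)² - 1*(-36))*(-214) = (0² + 36)*(-214) = (0 + 36)*(-214) = 36*(-214) = -7704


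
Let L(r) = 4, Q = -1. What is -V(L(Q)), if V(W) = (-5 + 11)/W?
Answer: -3/2 ≈ -1.5000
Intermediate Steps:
V(W) = 6/W
-V(L(Q)) = -6/4 = -1*3/2 = -3/2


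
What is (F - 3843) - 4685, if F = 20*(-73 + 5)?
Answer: -9888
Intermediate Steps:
F = -1360 (F = 20*(-68) = -1360)
(F - 3843) - 4685 = (-1360 - 3843) - 4685 = -5203 - 4685 = -9888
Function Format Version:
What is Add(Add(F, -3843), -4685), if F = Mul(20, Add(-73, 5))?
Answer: -9888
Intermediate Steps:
F = -1360 (F = Mul(20, -68) = -1360)
Add(Add(F, -3843), -4685) = Add(Add(-1360, -3843), -4685) = Add(-5203, -4685) = -9888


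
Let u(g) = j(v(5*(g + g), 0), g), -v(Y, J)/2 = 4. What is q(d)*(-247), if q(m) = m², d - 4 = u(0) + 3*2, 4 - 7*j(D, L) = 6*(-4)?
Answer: -48412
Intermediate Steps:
v(Y, J) = -8 (v(Y, J) = -2*4 = -8)
j(D, L) = 4 (j(D, L) = 4/7 - 6*(-4)/7 = 4/7 - ⅐*(-24) = 4/7 + 24/7 = 4)
u(g) = 4
d = 14 (d = 4 + (4 + 3*2) = 4 + (4 + 6) = 4 + 10 = 14)
q(d)*(-247) = 14²*(-247) = 196*(-247) = -48412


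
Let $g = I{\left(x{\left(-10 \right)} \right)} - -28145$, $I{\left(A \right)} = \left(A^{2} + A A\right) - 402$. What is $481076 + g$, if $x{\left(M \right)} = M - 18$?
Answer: $510387$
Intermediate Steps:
$x{\left(M \right)} = -18 + M$
$I{\left(A \right)} = -402 + 2 A^{2}$ ($I{\left(A \right)} = \left(A^{2} + A^{2}\right) - 402 = 2 A^{2} - 402 = -402 + 2 A^{2}$)
$g = 29311$ ($g = \left(-402 + 2 \left(-18 - 10\right)^{2}\right) - -28145 = \left(-402 + 2 \left(-28\right)^{2}\right) + 28145 = \left(-402 + 2 \cdot 784\right) + 28145 = \left(-402 + 1568\right) + 28145 = 1166 + 28145 = 29311$)
$481076 + g = 481076 + 29311 = 510387$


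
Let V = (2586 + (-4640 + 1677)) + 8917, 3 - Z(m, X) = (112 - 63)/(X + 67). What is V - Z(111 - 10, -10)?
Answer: 486658/57 ≈ 8537.9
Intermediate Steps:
Z(m, X) = 3 - 49/(67 + X) (Z(m, X) = 3 - (112 - 63)/(X + 67) = 3 - 49/(67 + X))
V = 8540 (V = (2586 - 2963) + 8917 = -377 + 8917 = 8540)
V - Z(111 - 10, -10) = 8540 - (152 + 3*(-10))/(67 - 10) = 8540 - (152 - 30)/57 = 8540 - 122/57 = 486658/57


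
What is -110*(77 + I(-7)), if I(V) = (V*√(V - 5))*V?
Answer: -8470 - 10780*I*√3 ≈ -8470.0 - 18672.0*I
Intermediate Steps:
I(V) = V²*√(-5 + V) (I(V) = (V*√(-5 + V))*V = V²*√(-5 + V))
-110*(77 + I(-7)) = -110*(77 + (-7)²*√(-5 - 7)) = -110*(77 + 49*√(-12)) = -110*(77 + 49*(2*I*√3)) = -110*(77 + 98*I*√3) = -8470 - 10780*I*√3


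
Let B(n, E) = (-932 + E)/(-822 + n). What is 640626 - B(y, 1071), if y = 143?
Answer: 434985193/679 ≈ 6.4063e+5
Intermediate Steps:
B(n, E) = (-932 + E)/(-822 + n)
640626 - B(y, 1071) = 640626 - (-932 + 1071)/(-822 + 143) = 640626 - 139/(-679) = 640626 - (-1)*139/679 = 640626 - 1*(-139/679) = 640626 + 139/679 = 434985193/679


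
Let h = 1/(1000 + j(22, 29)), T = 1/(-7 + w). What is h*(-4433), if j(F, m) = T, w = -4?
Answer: -48763/10999 ≈ -4.4334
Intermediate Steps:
T = -1/11 (T = 1/(-7 - 4) = 1/(-11) = -1/11 ≈ -0.090909)
j(F, m) = -1/11
h = 11/10999 (h = 1/(1000 - 1/11) = 1/(10999/11) = 11/10999 ≈ 0.0010001)
h*(-4433) = (11/10999)*(-4433) = -48763/10999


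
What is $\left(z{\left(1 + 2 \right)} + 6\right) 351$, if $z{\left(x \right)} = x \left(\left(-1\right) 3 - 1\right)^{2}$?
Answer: $18954$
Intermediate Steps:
$z{\left(x \right)} = 16 x$ ($z{\left(x \right)} = x \left(-3 - 1\right)^{2} = x \left(-4\right)^{2} = x 16 = 16 x$)
$\left(z{\left(1 + 2 \right)} + 6\right) 351 = \left(16 \left(1 + 2\right) + 6\right) 351 = \left(16 \cdot 3 + 6\right) 351 = \left(48 + 6\right) 351 = 54 \cdot 351 = 18954$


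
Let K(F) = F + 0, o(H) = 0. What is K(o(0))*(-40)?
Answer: 0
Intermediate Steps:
K(F) = F
K(o(0))*(-40) = 0*(-40) = 0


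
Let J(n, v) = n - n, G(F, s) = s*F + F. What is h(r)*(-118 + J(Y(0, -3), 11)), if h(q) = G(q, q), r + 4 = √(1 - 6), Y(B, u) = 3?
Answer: -826 + 826*I*√5 ≈ -826.0 + 1847.0*I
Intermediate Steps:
G(F, s) = F + F*s (G(F, s) = F*s + F = F + F*s)
J(n, v) = 0
r = -4 + I*√5 (r = -4 + √(1 - 6) = -4 + √(-5) = -4 + I*√5 ≈ -4.0 + 2.2361*I)
h(q) = q*(1 + q)
h(r)*(-118 + J(Y(0, -3), 11)) = ((-4 + I*√5)*(1 + (-4 + I*√5)))*(-118 + 0) = ((-4 + I*√5)*(-3 + I*√5))*(-118) = -118*(-4 + I*√5)*(-3 + I*√5)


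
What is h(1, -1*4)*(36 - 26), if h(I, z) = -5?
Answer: -50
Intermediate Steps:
h(1, -1*4)*(36 - 26) = -5*(36 - 26) = -5*10 = -50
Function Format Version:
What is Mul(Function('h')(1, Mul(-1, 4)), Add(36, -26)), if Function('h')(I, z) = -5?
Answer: -50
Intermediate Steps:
Mul(Function('h')(1, Mul(-1, 4)), Add(36, -26)) = Mul(-5, Add(36, -26)) = Mul(-5, 10) = -50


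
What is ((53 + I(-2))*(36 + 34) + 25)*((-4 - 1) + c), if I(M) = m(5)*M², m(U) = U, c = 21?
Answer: 82160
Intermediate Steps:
I(M) = 5*M²
((53 + I(-2))*(36 + 34) + 25)*((-4 - 1) + c) = ((53 + 5*(-2)²)*(36 + 34) + 25)*((-4 - 1) + 21) = ((53 + 5*4)*70 + 25)*(-5 + 21) = ((53 + 20)*70 + 25)*16 = (73*70 + 25)*16 = (5110 + 25)*16 = 5135*16 = 82160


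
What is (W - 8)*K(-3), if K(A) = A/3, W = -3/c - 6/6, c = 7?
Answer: 66/7 ≈ 9.4286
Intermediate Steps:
W = -10/7 (W = -3/7 - 6/6 = -3*1/7 - 6*1/6 = -3/7 - 1 = -10/7 ≈ -1.4286)
K(A) = A/3 (K(A) = A*(1/3) = A/3)
(W - 8)*K(-3) = (-10/7 - 8)*((1/3)*(-3)) = -66/7*(-1) = 66/7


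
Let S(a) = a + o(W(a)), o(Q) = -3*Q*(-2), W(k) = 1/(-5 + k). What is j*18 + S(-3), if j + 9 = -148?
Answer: -11319/4 ≈ -2829.8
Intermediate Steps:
o(Q) = 6*Q
S(a) = a + 6/(-5 + a)
j = -157 (j = -9 - 148 = -157)
j*18 + S(-3) = -157*18 + (6 - 3*(-5 - 3))/(-5 - 3) = -2826 + (6 - 3*(-8))/(-8) = -2826 - (6 + 24)/8 = -2826 - ⅛*30 = -2826 - 15/4 = -11319/4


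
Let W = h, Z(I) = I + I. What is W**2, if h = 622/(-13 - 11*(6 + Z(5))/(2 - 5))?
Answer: 3481956/18769 ≈ 185.52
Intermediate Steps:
Z(I) = 2*I
h = 1866/137 (h = 622/(-13 - 11*(6 + 2*5)/(2 - 5)) = 622/(-13 - 11*(6 + 10)/(-3)) = 622/(-13 - (-11)*16/3) = 622/(-13 - 11*(-16/3)) = 622/(-13 + 176/3) = 622/(137/3) = 622*(3/137) = 1866/137 ≈ 13.620)
W = 1866/137 ≈ 13.620
W**2 = (1866/137)**2 = 3481956/18769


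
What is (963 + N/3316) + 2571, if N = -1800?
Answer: 2929236/829 ≈ 3533.5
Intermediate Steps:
(963 + N/3316) + 2571 = (963 - 1800/3316) + 2571 = (963 - 1800*1/3316) + 2571 = (963 - 450/829) + 2571 = 797877/829 + 2571 = 2929236/829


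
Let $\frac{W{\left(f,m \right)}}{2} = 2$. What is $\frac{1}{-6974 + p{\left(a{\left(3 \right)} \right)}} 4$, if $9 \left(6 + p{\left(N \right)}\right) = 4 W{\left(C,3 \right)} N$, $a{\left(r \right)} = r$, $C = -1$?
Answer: $- \frac{3}{5231} \approx -0.0005735$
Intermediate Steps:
$W{\left(f,m \right)} = 4$ ($W{\left(f,m \right)} = 2 \cdot 2 = 4$)
$p{\left(N \right)} = -6 + \frac{16 N}{9}$ ($p{\left(N \right)} = -6 + \frac{4 \cdot 4 N}{9} = -6 + \frac{16 N}{9}$)
$\frac{1}{-6974 + p{\left(a{\left(3 \right)} \right)}} 4 = \frac{1}{-6974 + \left(-6 + \frac{16}{9} \cdot 3\right)} 4 = \frac{1}{-6974 + \left(-6 + \frac{16}{3}\right)} 4 = \frac{1}{-6974 - \frac{2}{3}} \cdot 4 = \frac{1}{- \frac{20924}{3}} \cdot 4 = \left(- \frac{3}{20924}\right) 4 = - \frac{3}{5231}$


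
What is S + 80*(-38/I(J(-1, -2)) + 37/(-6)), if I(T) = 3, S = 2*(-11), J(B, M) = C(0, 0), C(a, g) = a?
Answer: -4586/3 ≈ -1528.7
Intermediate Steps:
J(B, M) = 0
S = -22
S + 80*(-38/I(J(-1, -2)) + 37/(-6)) = -22 + 80*(-38/3 + 37/(-6)) = -22 + 80*(-38*⅓ + 37*(-⅙)) = -22 + 80*(-38/3 - 37/6) = -22 + 80*(-113/6) = -22 - 4520/3 = -4586/3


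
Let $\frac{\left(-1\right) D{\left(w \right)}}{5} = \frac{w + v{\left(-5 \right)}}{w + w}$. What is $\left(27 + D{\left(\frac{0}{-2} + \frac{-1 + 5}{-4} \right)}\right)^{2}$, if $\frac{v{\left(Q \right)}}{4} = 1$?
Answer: $\frac{4761}{4} \approx 1190.3$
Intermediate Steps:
$v{\left(Q \right)} = 4$ ($v{\left(Q \right)} = 4 \cdot 1 = 4$)
$D{\left(w \right)} = - \frac{5 \left(4 + w\right)}{2 w}$ ($D{\left(w \right)} = - 5 \frac{w + 4}{w + w} = - 5 \frac{4 + w}{2 w} = - \frac{5 \left(4 + w\right)}{2 w}$)
$\left(27 + D{\left(\frac{0}{-2} + \frac{-1 + 5}{-4} \right)}\right)^{2} = \left(27 - \left(\frac{5}{2} + \frac{10}{\frac{0}{-2} + \frac{-1 + 5}{-4}}\right)\right)^{2} = \left(27 - \left(\frac{5}{2} + \frac{10}{0 \left(- \frac{1}{2}\right) + 4 \left(- \frac{1}{4}\right)}\right)\right)^{2} = \left(27 - \left(\frac{5}{2} + \frac{10}{0 - 1}\right)\right)^{2} = \left(27 - \left(\frac{5}{2} + \frac{10}{-1}\right)\right)^{2} = \left(27 - - \frac{15}{2}\right)^{2} = \left(27 + \left(- \frac{5}{2} + 10\right)\right)^{2} = \left(27 + \frac{15}{2}\right)^{2} = \left(\frac{69}{2}\right)^{2} = \frac{4761}{4}$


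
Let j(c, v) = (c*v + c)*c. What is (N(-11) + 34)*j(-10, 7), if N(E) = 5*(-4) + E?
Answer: 2400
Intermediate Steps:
N(E) = -20 + E
j(c, v) = c*(c + c*v) (j(c, v) = (c + c*v)*c = c*(c + c*v))
(N(-11) + 34)*j(-10, 7) = ((-20 - 11) + 34)*((-10)²*(1 + 7)) = (-31 + 34)*(100*8) = 3*800 = 2400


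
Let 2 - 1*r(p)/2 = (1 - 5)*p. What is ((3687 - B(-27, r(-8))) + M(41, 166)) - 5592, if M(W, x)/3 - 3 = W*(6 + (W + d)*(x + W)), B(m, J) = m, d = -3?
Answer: 966387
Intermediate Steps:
r(p) = 4 + 8*p (r(p) = 4 - 2*(1 - 5)*p = 4 - (-8)*p = 4 + 8*p)
M(W, x) = 9 + 3*W*(6 + (-3 + W)*(W + x)) (M(W, x) = 9 + 3*(W*(6 + (W - 3)*(x + W))) = 9 + 3*(W*(6 + (-3 + W)*(W + x))) = 9 + 3*W*(6 + (-3 + W)*(W + x)))
((3687 - B(-27, r(-8))) + M(41, 166)) - 5592 = ((3687 - 1*(-27)) + (9 - 9*41² + 3*41³ + 18*41 - 9*41*166 + 3*166*41²)) - 5592 = ((3687 + 27) + (9 - 9*1681 + 3*68921 + 738 - 61254 + 3*166*1681)) - 5592 = (3714 + (9 - 15129 + 206763 + 738 - 61254 + 837138)) - 5592 = (3714 + 968265) - 5592 = 971979 - 5592 = 966387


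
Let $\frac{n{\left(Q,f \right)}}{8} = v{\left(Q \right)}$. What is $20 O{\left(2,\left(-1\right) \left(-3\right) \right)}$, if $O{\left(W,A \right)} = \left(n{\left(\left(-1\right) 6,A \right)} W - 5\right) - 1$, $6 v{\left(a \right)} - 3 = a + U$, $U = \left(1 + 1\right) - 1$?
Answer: $- \frac{680}{3} \approx -226.67$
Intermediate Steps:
$U = 1$ ($U = 2 - 1 = 1$)
$v{\left(a \right)} = \frac{2}{3} + \frac{a}{6}$ ($v{\left(a \right)} = \frac{1}{2} + \frac{a + 1}{6} = \frac{1}{2} + \frac{1 + a}{6} = \frac{1}{2} + \left(\frac{1}{6} + \frac{a}{6}\right) = \frac{2}{3} + \frac{a}{6}$)
$n{\left(Q,f \right)} = \frac{16}{3} + \frac{4 Q}{3}$ ($n{\left(Q,f \right)} = 8 \left(\frac{2}{3} + \frac{Q}{6}\right) = \frac{16}{3} + \frac{4 Q}{3}$)
$O{\left(W,A \right)} = -6 - \frac{8 W}{3}$ ($O{\left(W,A \right)} = \left(\left(\frac{16}{3} + \frac{4 \left(\left(-1\right) 6\right)}{3}\right) W - 5\right) - 1 = \left(\left(\frac{16}{3} + \frac{4}{3} \left(-6\right)\right) W - 5\right) - 1 = \left(\left(\frac{16}{3} - 8\right) W - 5\right) - 1 = \left(- \frac{8 W}{3} - 5\right) - 1 = \left(-5 - \frac{8 W}{3}\right) - 1 = -6 - \frac{8 W}{3}$)
$20 O{\left(2,\left(-1\right) \left(-3\right) \right)} = 20 \left(-6 - \frac{16}{3}\right) = 20 \left(- \frac{34}{3}\right) = - \frac{680}{3}$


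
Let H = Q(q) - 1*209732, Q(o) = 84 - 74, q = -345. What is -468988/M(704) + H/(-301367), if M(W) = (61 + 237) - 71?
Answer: -141289899702/68410309 ≈ -2065.3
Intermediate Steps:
M(W) = 227 (M(W) = 298 - 71 = 227)
Q(o) = 10
H = -209722 (H = 10 - 1*209732 = 10 - 209732 = -209722)
-468988/M(704) + H/(-301367) = -468988/227 - 209722/(-301367) = -468988*1/227 - 209722*(-1/301367) = -468988/227 + 209722/301367 = -141289899702/68410309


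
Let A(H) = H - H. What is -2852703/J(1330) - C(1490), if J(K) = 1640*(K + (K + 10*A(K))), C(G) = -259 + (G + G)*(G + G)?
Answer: -5534104278729/623200 ≈ -8.8801e+6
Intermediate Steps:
A(H) = 0
C(G) = -259 + 4*G² (C(G) = -259 + (2*G)*(2*G) = -259 + 4*G²)
J(K) = 3280*K (J(K) = 1640*(K + (K + 10*0)) = 1640*(K + (K + 0)) = 1640*(K + K) = 1640*(2*K) = 3280*K)
-2852703/J(1330) - C(1490) = -2852703/(3280*1330) - (-259 + 4*1490²) = -2852703/4362400 - (-259 + 4*2220100) = -2852703*1/4362400 - (-259 + 8880400) = -407529/623200 - 1*8880141 = -407529/623200 - 8880141 = -5534104278729/623200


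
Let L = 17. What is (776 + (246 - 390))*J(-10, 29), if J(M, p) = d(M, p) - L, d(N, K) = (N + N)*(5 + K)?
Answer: -440504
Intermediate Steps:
d(N, K) = 2*N*(5 + K) (d(N, K) = (2*N)*(5 + K) = 2*N*(5 + K))
J(M, p) = -17 + 2*M*(5 + p) (J(M, p) = 2*M*(5 + p) - 1*17 = 2*M*(5 + p) - 17 = -17 + 2*M*(5 + p))
(776 + (246 - 390))*J(-10, 29) = (776 + (246 - 390))*(-17 + 2*(-10)*(5 + 29)) = (776 - 144)*(-17 + 2*(-10)*34) = 632*(-17 - 680) = 632*(-697) = -440504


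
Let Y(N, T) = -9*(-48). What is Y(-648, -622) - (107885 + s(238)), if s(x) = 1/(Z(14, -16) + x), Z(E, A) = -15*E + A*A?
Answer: -30516653/284 ≈ -1.0745e+5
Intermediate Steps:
Y(N, T) = 432
Z(E, A) = A² - 15*E (Z(E, A) = -15*E + A² = A² - 15*E)
s(x) = 1/(46 + x) (s(x) = 1/(((-16)² - 15*14) + x) = 1/((256 - 210) + x) = 1/(46 + x))
Y(-648, -622) - (107885 + s(238)) = 432 - (107885 + 1/(46 + 238)) = 432 - (107885 + 1/284) = 432 - 1*30639341/284 = 432 - 30639341/284 = -30516653/284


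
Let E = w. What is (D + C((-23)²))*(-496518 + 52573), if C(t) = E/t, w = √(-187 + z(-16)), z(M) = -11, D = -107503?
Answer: 47725419335 - 1331835*I*√22/529 ≈ 4.7725e+10 - 11809.0*I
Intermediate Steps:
w = 3*I*√22 (w = √(-187 - 11) = √(-198) = 3*I*√22 ≈ 14.071*I)
E = 3*I*√22 ≈ 14.071*I
C(t) = 3*I*√22/t (C(t) = (3*I*√22)/t = 3*I*√22/t)
(D + C((-23)²))*(-496518 + 52573) = (-107503 + 3*I*√22/((-23)²))*(-496518 + 52573) = (-107503 + 3*I*√22/529)*(-443945) = 47725419335 - 1331835*I*√22/529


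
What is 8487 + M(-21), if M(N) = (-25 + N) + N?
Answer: 8420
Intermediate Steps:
M(N) = -25 + 2*N
8487 + M(-21) = 8487 + (-25 + 2*(-21)) = 8487 + (-25 - 42) = 8487 - 67 = 8420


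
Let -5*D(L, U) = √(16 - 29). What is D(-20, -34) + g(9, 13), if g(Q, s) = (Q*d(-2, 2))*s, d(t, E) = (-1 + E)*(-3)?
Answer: -351 - I*√13/5 ≈ -351.0 - 0.72111*I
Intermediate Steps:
d(t, E) = 3 - 3*E
D(L, U) = -I*√13/5 (D(L, U) = -√(16 - 29)/5 = -I*√13/5)
g(Q, s) = -3*Q*s (g(Q, s) = (Q*(3 - 3*2))*s = (Q*(3 - 6))*s = (Q*(-3))*s = (-3*Q)*s = -3*Q*s)
D(-20, -34) + g(9, 13) = -I*√13/5 - 3*9*13 = -I*√13/5 - 351 = -351 - I*√13/5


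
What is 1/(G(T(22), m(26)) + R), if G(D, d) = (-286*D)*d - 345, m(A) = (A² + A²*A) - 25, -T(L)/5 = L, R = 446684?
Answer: 1/573867759 ≈ 1.7426e-9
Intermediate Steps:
T(L) = -5*L
m(A) = -25 + A² + A³ (m(A) = (A² + A³) - 25 = -25 + A² + A³)
G(D, d) = -345 - 286*D*d (G(D, d) = -286*D*d - 345 = -345 - 286*D*d)
1/(G(T(22), m(26)) + R) = 1/((-345 - 286*(-5*22)*(-25 + 26² + 26³)) + 446684) = 1/((-345 - 286*(-110)*(-25 + 676 + 17576)) + 446684) = 1/((-345 - 286*(-110)*18227) + 446684) = 1/((-345 + 573421420) + 446684) = 1/(573421075 + 446684) = 1/573867759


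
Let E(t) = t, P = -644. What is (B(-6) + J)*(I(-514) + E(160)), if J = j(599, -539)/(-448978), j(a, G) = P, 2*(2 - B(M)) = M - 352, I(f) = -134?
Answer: 1056453606/224489 ≈ 4706.0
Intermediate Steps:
B(M) = 178 - M/2 (B(M) = 2 - (M - 352)/2 = 2 - (-352 + M)/2 = 2 + (176 - M/2) = 178 - M/2)
j(a, G) = -644
J = 322/224489 (J = -644/(-448978) = -644*(-1/448978) = 322/224489 ≈ 0.0014344)
(B(-6) + J)*(I(-514) + E(160)) = ((178 - ½*(-6)) + 322/224489)*(-134 + 160) = ((178 + 3) + 322/224489)*26 = (181 + 322/224489)*26 = (40632831/224489)*26 = 1056453606/224489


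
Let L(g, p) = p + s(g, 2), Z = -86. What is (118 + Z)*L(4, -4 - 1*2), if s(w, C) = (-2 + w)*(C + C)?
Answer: 64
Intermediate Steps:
s(w, C) = 2*C*(-2 + w) (s(w, C) = (-2 + w)*(2*C) = 2*C*(-2 + w))
L(g, p) = -8 + p + 4*g (L(g, p) = p + 2*2*(-2 + g) = p + (-8 + 4*g) = -8 + p + 4*g)
(118 + Z)*L(4, -4 - 1*2) = (118 - 86)*(-8 + (-4 - 1*2) + 4*4) = 32*(-8 + (-4 - 2) + 16) = 32*(-8 - 6 + 16) = 32*2 = 64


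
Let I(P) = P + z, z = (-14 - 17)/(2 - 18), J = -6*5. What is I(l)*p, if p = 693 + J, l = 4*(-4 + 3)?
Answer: -21879/16 ≈ -1367.4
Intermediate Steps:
J = -30
z = 31/16 (z = -31/(-16) = -31*(-1/16) = 31/16 ≈ 1.9375)
l = -4 (l = 4*(-1) = -4)
p = 663 (p = 693 - 30 = 663)
I(P) = 31/16 + P (I(P) = P + 31/16 = 31/16 + P)
I(l)*p = (31/16 - 4)*663 = -33/16*663 = -21879/16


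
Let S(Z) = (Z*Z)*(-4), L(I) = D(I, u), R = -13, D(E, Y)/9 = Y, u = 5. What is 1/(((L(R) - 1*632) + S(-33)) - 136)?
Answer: -1/5079 ≈ -0.00019689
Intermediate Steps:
D(E, Y) = 9*Y
L(I) = 45 (L(I) = 9*5 = 45)
S(Z) = -4*Z² (S(Z) = Z²*(-4) = -4*Z²)
1/(((L(R) - 1*632) + S(-33)) - 136) = 1/(((45 - 1*632) - 4*(-33)²) - 136) = 1/(((45 - 632) - 4*1089) - 136) = 1/((-587 - 4356) - 136) = 1/(-4943 - 136) = 1/(-5079) = -1/5079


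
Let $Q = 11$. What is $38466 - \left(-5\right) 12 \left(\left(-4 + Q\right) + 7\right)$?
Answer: $39306$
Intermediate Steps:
$38466 - \left(-5\right) 12 \left(\left(-4 + Q\right) + 7\right) = 38466 - \left(-5\right) 12 \left(\left(-4 + 11\right) + 7\right) = 38466 - - 60 \left(7 + 7\right) = 38466 - \left(-60\right) 14 = 38466 - -840 = 38466 + 840 = 39306$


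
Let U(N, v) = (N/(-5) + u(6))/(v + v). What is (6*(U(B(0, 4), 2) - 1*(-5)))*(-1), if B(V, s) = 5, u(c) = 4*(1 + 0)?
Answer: -69/2 ≈ -34.500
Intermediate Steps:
u(c) = 4 (u(c) = 4*1 = 4)
U(N, v) = (4 - N/5)/(2*v) (U(N, v) = (N/(-5) + 4)/(v + v) = (N*(-1/5) + 4)/((2*v)) = (-N/5 + 4)*(1/(2*v)) = (4 - N/5)*(1/(2*v)) = (4 - N/5)/(2*v))
(6*(U(B(0, 4), 2) - 1*(-5)))*(-1) = (6*((1/10)*(20 - 1*5)/2 - 1*(-5)))*(-1) = (6*((1/10)*(1/2)*(20 - 5) + 5))*(-1) = (6*((1/10)*(1/2)*15 + 5))*(-1) = (6*(3/4 + 5))*(-1) = (6*(23/4))*(-1) = (69/2)*(-1) = -69/2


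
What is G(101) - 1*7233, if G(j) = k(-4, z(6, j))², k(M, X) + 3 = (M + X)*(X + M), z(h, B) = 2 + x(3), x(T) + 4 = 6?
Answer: -7224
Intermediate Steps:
x(T) = 2 (x(T) = -4 + 6 = 2)
z(h, B) = 4 (z(h, B) = 2 + 2 = 4)
k(M, X) = -3 + (M + X)² (k(M, X) = -3 + (M + X)*(X + M) = -3 + (M + X)*(M + X) = -3 + (M + X)²)
G(j) = 9 (G(j) = (-3 + (-4 + 4)²)² = (-3 + 0²)² = (-3 + 0)² = (-3)² = 9)
G(101) - 1*7233 = 9 - 1*7233 = 9 - 7233 = -7224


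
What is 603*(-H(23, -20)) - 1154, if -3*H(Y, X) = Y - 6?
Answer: 2263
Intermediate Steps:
H(Y, X) = 2 - Y/3 (H(Y, X) = -(Y - 6)/3 = -(-6 + Y)/3 = 2 - Y/3)
603*(-H(23, -20)) - 1154 = 603*(-(2 - ⅓*23)) - 1154 = 603*(-(2 - 23/3)) - 1154 = 603*(-1*(-17/3)) - 1154 = 603*(17/3) - 1154 = 3417 - 1154 = 2263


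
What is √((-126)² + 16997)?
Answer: √32873 ≈ 181.31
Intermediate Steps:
√((-126)² + 16997) = √(15876 + 16997) = √32873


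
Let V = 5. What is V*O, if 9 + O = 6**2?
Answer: 135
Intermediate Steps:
O = 27 (O = -9 + 6**2 = -9 + 36 = 27)
V*O = 5*27 = 135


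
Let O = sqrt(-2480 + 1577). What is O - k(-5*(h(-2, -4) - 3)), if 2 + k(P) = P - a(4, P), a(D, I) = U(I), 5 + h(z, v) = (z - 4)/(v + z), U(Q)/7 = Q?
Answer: 212 + I*sqrt(903) ≈ 212.0 + 30.05*I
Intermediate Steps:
U(Q) = 7*Q
h(z, v) = -5 + (-4 + z)/(v + z) (h(z, v) = -5 + (z - 4)/(v + z) = -5 + (-4 + z)/(v + z))
a(D, I) = 7*I
O = I*sqrt(903) (O = sqrt(-903) = I*sqrt(903) ≈ 30.05*I)
k(P) = -2 - 6*P (k(P) = -2 + (P - 7*P) = -2 - 6*P)
O - k(-5*(h(-2, -4) - 3)) = I*sqrt(903) - (-2 - (-30)*((-4 - 5*(-4) - 4*(-2))/(-4 - 2) - 3)) = I*sqrt(903) - (-2 - (-30)*((-4 + 20 + 8)/(-6) - 3)) = I*sqrt(903) - (-2 - (-30)*(-1/6*24 - 3)) = I*sqrt(903) - (-2 - (-30)*(-4 - 3)) = I*sqrt(903) - (-2 - (-30)*(-7)) = I*sqrt(903) - (-2 - 6*35) = I*sqrt(903) - (-2 - 210) = I*sqrt(903) - 1*(-212) = I*sqrt(903) + 212 = 212 + I*sqrt(903)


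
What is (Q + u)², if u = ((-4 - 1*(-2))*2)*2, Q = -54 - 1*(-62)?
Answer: 0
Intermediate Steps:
Q = 8 (Q = -54 + 62 = 8)
u = -8 (u = ((-4 + 2)*2)*2 = -2*2*2 = -4*2 = -8)
(Q + u)² = (8 - 8)² = 0² = 0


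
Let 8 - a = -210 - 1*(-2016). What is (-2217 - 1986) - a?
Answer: -2405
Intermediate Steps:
a = -1798 (a = 8 - (-210 - 1*(-2016)) = 8 - (-210 + 2016) = 8 - 1*1806 = 8 - 1806 = -1798)
(-2217 - 1986) - a = (-2217 - 1986) - 1*(-1798) = -4203 + 1798 = -2405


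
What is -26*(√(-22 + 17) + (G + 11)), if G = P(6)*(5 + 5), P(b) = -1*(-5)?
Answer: -1586 - 26*I*√5 ≈ -1586.0 - 58.138*I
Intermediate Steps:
P(b) = 5
G = 50 (G = 5*(5 + 5) = 5*10 = 50)
-26*(√(-22 + 17) + (G + 11)) = -26*(√(-22 + 17) + (50 + 11)) = -26*(√(-5) + 61) = -26*(I*√5 + 61) = -26*(61 + I*√5) = -1586 - 26*I*√5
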